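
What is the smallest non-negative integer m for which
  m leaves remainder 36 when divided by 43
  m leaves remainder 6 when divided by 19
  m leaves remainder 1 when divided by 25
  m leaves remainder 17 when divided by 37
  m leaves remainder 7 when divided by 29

19602876

The moduli are pairwise coprime; N = 43·19·25·37·29 = 21916025.
N/43 = 509675; 509675 ≡ 39 (mod 43); 39·32 ≡ 1, so inverse 32.
N/19 = 1153475; 1153475 ≡ 4 (mod 19); 4·5 ≡ 1, so inverse 5.
N/25 = 876641; 876641 ≡ 16 (mod 25); 16·11 ≡ 1, so inverse 11.
N/37 = 592325; 592325 ≡ 29 (mod 37); 29·23 ≡ 1, so inverse 23.
N/29 = 755725; 755725 ≡ 14 (mod 29); 14·27 ≡ 1, so inverse 27.
m ≡ 36·509675·32 + 6·1153475·5 + 1·876641·11 + 17·592325·23 + 7·755725·27 = 1005824001.
1005824001 mod 21916025 = 19602876.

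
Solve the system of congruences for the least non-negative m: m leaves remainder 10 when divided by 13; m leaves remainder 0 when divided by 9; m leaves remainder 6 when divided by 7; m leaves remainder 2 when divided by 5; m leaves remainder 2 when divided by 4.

Combine the congruences pairwise.
From m ≡ 10 (mod 13) write m = 10 + 13t. Substituting into m ≡ 0 (mod 9) gives 13t ≡ 8 (mod 9), and since 4⁻¹ ≡ 7 (mod 9), t ≡ 2. Hence m ≡ 10 + 13·2 = 36 (mod 117).
From m ≡ 36 (mod 117) write m = 36 + 117t. Substituting into m ≡ 6 (mod 7) gives 117t ≡ 5 (mod 7), and since 5⁻¹ ≡ 3 (mod 7), t ≡ 1. Hence m ≡ 36 + 117·1 = 153 (mod 819).
From m ≡ 153 (mod 819) write m = 153 + 819t. Substituting into m ≡ 2 (mod 5) gives 819t ≡ 4 (mod 5), and since 4⁻¹ ≡ 4 (mod 5), t ≡ 1. Hence m ≡ 153 + 819·1 = 972 (mod 4095).
From m ≡ 972 (mod 4095) write m = 972 + 4095t. Substituting into m ≡ 2 (mod 4) gives 4095t ≡ 2 (mod 4), and since 3⁻¹ ≡ 3 (mod 4), t ≡ 2. Hence m ≡ 972 + 4095·2 = 9162 (mod 16380).

9162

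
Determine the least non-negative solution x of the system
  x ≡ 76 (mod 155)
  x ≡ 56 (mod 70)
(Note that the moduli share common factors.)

gcd(155, 70) = 5 and 5 | (56 − 76), so the pair is consistent; merging gives x ≡ 1316 (mod 2170), where 2170 = lcm(155, 70).
The solution is unique modulo lcm(155, 70) = 2170.

1316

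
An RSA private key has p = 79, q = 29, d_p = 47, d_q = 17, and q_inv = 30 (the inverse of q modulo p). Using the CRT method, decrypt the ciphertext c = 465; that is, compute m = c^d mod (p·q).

m₁ = c^(d_p) mod p: c ≡ 70 (mod 79), and 70^47 mod 79 = 63.
m₂ = c^(d_q) mod q: c ≡ 1 (mod 29), and 1^17 mod 29 = 1.
h = q_inv·(m₁ − m₂) mod p = 30·(63 − 1) mod 79 = 43.
m = m₂ + h·q = 1 + 43·29 = 1248.

1248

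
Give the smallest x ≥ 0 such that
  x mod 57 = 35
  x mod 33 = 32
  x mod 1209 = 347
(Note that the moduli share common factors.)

221594

gcd(57, 33) = 3 and 3 | (32 − 35), so the pair is consistent; merging gives x ≡ 263 (mod 627), where 627 = lcm(57, 33).
gcd(627, 1209) = 3 and 3 | (347 − 263), so the pair is consistent; merging gives x ≡ 221594 (mod 252681), where 252681 = lcm(627, 1209).
The solution is unique modulo lcm(57, 33, 1209) = 252681.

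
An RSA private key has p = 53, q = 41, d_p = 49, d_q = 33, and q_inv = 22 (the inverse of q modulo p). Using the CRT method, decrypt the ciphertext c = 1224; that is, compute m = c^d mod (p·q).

m₁ = c^(d_p) mod p: c ≡ 5 (mod 53), and 5^49 mod 53 = 14.
m₂ = c^(d_q) mod q: c ≡ 35 (mod 41), and 35^33 mod 41 = 24.
h = q_inv·(m₁ − m₂) mod p = 22·(14 − 24) mod 53 = 45.
m = m₂ + h·q = 24 + 45·41 = 1869.

1869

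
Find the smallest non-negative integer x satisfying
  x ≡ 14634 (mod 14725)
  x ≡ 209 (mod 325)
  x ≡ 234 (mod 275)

1192634

gcd(14725, 325) = 25 and 25 | (209 − 14634), so the pair is consistent; merging gives x ≡ 44084 (mod 191425), where 191425 = lcm(14725, 325).
gcd(191425, 275) = 25 and 25 | (234 − 44084), so the pair is consistent; merging gives x ≡ 1192634 (mod 2105675), where 2105675 = lcm(191425, 275).
The solution is unique modulo lcm(14725, 325, 275) = 2105675.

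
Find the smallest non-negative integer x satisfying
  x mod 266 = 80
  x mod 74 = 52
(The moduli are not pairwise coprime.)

8858

gcd(266, 74) = 2 and 2 | (52 − 80), so the pair is consistent; merging gives x ≡ 8858 (mod 9842), where 9842 = lcm(266, 74).
The solution is unique modulo lcm(266, 74) = 9842.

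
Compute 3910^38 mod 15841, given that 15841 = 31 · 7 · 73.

Mod 31: 3910 ≡ 4; by Fermat, exponent reduces to 38 mod 30 = 8; 4^8 ≡ 2 (mod 31).
Mod 7: 3910 ≡ 4; by Fermat, exponent reduces to 38 mod 6 = 2; 4^2 ≡ 2 (mod 7).
Mod 73: 3910 ≡ 41; 41^38 ≡ 2 (mod 73).
Combine by CRT: x ≡ 2 (mod 31), x ≡ 2 (mod 7), x ≡ 2 (mod 73) ⇒ x ≡ 2 (mod 15841).

2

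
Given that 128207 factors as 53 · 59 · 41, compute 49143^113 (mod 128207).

Mod 53: 49143 ≡ 12; by Fermat, exponent reduces to 113 mod 52 = 9; 12^9 ≡ 14 (mod 53).
Mod 59: 49143 ≡ 55; by Fermat, exponent reduces to 113 mod 58 = 55; 55^55 ≡ 47 (mod 59).
Mod 41: 49143 ≡ 25; by Fermat, exponent reduces to 113 mod 40 = 33; 25^33 ≡ 4 (mod 41).
Combine by CRT: x ≡ 14 (mod 53), x ≡ 47 (mod 59), x ≡ 4 (mod 41) ⇒ x ≡ 126366 (mod 128207).

126366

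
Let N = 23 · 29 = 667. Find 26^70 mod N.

173

Mod 23: 26 ≡ 3; by Fermat, exponent reduces to 70 mod 22 = 4; 3^4 ≡ 12 (mod 23).
Mod 29: 26 ≡ 26; by Fermat, exponent reduces to 70 mod 28 = 14; 26^14 ≡ 28 (mod 29).
Combine by CRT: x ≡ 12 (mod 23), x ≡ 28 (mod 29) ⇒ x ≡ 173 (mod 667).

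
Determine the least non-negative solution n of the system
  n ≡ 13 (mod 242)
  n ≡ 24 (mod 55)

739

gcd(242, 55) = 11 and 11 | (24 − 13), so the pair is consistent; merging gives n ≡ 739 (mod 1210), where 1210 = lcm(242, 55).
The solution is unique modulo lcm(242, 55) = 1210.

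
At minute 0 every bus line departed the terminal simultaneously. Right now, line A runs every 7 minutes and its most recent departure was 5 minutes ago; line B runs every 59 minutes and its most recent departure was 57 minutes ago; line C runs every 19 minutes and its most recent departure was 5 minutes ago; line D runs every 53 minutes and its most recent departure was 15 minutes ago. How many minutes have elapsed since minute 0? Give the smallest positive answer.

59057

From t ≡ 5 (mod 7) write t = 5 + 7s. Substituting into t ≡ 57 (mod 59) gives 7s ≡ 52 (mod 59), and since 7⁻¹ ≡ 17 (mod 59), s ≡ 58. Hence t ≡ 5 + 7·58 = 411 (mod 413).
From t ≡ 411 (mod 413) write t = 411 + 413s. Substituting into t ≡ 5 (mod 19) gives 413s ≡ 12 (mod 19), and since 14⁻¹ ≡ 15 (mod 19), s ≡ 9. Hence t ≡ 411 + 413·9 = 4128 (mod 7847).
From t ≡ 4128 (mod 7847) write t = 4128 + 7847s. Substituting into t ≡ 15 (mod 53) gives 7847s ≡ 21 (mod 53), and since 3⁻¹ ≡ 18 (mod 53), s ≡ 7. Hence t ≡ 4128 + 7847·7 = 59057 (mod 415891).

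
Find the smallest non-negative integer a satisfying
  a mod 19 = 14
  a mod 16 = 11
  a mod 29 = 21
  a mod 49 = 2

10635

The moduli are pairwise coprime; N = 19·16·29·49 = 431984.
N/19 = 22736; 22736 ≡ 12 (mod 19); 12·8 ≡ 1, so inverse 8.
N/16 = 26999; 26999 ≡ 7 (mod 16); 7·7 ≡ 1, so inverse 7.
N/29 = 14896; 14896 ≡ 19 (mod 29); 19·26 ≡ 1, so inverse 26.
N/49 = 8816; 8816 ≡ 45 (mod 49); 45·12 ≡ 1, so inverse 12.
a ≡ 14·22736·8 + 11·26999·7 + 21·14896·26 + 2·8816·12 = 12970155.
12970155 mod 431984 = 10635.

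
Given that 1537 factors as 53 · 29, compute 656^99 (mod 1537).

968

Mod 53: 656 ≡ 20; by Fermat, exponent reduces to 99 mod 52 = 47; 20^47 ≡ 14 (mod 53).
Mod 29: 656 ≡ 18; by Fermat, exponent reduces to 99 mod 28 = 15; 18^15 ≡ 11 (mod 29).
Combine by CRT: x ≡ 14 (mod 53), x ≡ 11 (mod 29) ⇒ x ≡ 968 (mod 1537).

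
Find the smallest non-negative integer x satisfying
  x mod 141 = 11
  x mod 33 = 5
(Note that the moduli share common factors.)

gcd(141, 33) = 3 and 3 | (5 − 11), so the pair is consistent; merging gives x ≡ 434 (mod 1551), where 1551 = lcm(141, 33).
The solution is unique modulo lcm(141, 33) = 1551.

434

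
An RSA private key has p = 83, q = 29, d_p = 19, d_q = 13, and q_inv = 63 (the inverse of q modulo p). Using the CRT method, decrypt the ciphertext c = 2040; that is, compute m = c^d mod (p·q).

m₁ = c^(d_p) mod p: c ≡ 48 (mod 83), and 48^19 mod 83 = 69.
m₂ = c^(d_q) mod q: c ≡ 10 (mod 29), and 10^13 mod 29 = 26.
h = q_inv·(m₁ − m₂) mod p = 63·(69 − 26) mod 83 = 53.
m = m₂ + h·q = 26 + 53·29 = 1563.

1563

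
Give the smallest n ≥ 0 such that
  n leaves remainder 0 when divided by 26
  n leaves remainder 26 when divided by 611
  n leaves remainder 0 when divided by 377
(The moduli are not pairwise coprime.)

9802

gcd(26, 611) = 13 and 13 | (26 − 0), so the pair is consistent; merging gives n ≡ 26 (mod 1222), where 1222 = lcm(26, 611).
gcd(1222, 377) = 13 and 13 | (0 − 26), so the pair is consistent; merging gives n ≡ 9802 (mod 35438), where 35438 = lcm(1222, 377).
The solution is unique modulo lcm(26, 611, 377) = 35438.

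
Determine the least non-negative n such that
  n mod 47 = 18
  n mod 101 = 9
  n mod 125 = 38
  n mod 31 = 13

The moduli are pairwise coprime; M = 47·101·125·31 = 18394625.
M/47 = 391375; 391375 ≡ 6 (mod 47); 6·8 ≡ 1, so inverse 8.
M/101 = 182125; 182125 ≡ 22 (mod 101); 22·23 ≡ 1, so inverse 23.
M/125 = 147157; 147157 ≡ 32 (mod 125); 32·43 ≡ 1, so inverse 43.
M/31 = 593375; 593375 ≡ 4 (mod 31); 4·8 ≡ 1, so inverse 8.
n ≡ 18·391375·8 + 9·182125·23 + 38·147157·43 + 13·593375·8 = 396223413.
396223413 mod 18394625 = 9936288.

9936288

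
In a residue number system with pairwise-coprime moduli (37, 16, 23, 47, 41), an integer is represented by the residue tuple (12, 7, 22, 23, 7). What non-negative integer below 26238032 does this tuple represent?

2584647

From x ≡ 12 (mod 37) write x = 12 + 37t. Substituting into x ≡ 7 (mod 16) gives 37t ≡ 11 (mod 16), and since 5⁻¹ ≡ 13 (mod 16), t ≡ 15. Hence x ≡ 12 + 37·15 = 567 (mod 592).
From x ≡ 567 (mod 592) write x = 567 + 592t. Substituting into x ≡ 22 (mod 23) gives 592t ≡ 7 (mod 23), and since 17⁻¹ ≡ 19 (mod 23), t ≡ 18. Hence x ≡ 567 + 592·18 = 11223 (mod 13616).
From x ≡ 11223 (mod 13616) write x = 11223 + 13616t. Substituting into x ≡ 23 (mod 47) gives 13616t ≡ 33 (mod 47), and since 33⁻¹ ≡ 10 (mod 47), t ≡ 1. Hence x ≡ 11223 + 13616·1 = 24839 (mod 639952).
From x ≡ 24839 (mod 639952) write x = 24839 + 639952t. Substituting into x ≡ 7 (mod 41) gives 639952t ≡ 14 (mod 41), and since 24⁻¹ ≡ 12 (mod 41), t ≡ 4. Hence x ≡ 24839 + 639952·4 = 2584647 (mod 26238032).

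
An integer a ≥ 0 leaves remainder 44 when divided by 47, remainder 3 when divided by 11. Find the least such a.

From a ≡ 44 (mod 47) write a = 44 + 47t. Substituting into a ≡ 3 (mod 11) gives 47t ≡ 3 (mod 11), and since 3⁻¹ ≡ 4 (mod 11), t ≡ 1. Hence a ≡ 44 + 47·1 = 91 (mod 517).

91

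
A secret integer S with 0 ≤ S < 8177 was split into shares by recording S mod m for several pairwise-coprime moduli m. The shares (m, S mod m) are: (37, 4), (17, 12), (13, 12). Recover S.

The moduli are pairwise coprime; N = 37·17·13 = 8177.
N/37 = 221; 221 ≡ 36 (mod 37); 36·36 ≡ 1, so inverse 36.
N/17 = 481; 481 ≡ 5 (mod 17); 5·7 ≡ 1, so inverse 7.
N/13 = 629; 629 ≡ 5 (mod 13); 5·8 ≡ 1, so inverse 8.
S ≡ 4·221·36 + 12·481·7 + 12·629·8 = 132612.
132612 mod 8177 = 1780.

1780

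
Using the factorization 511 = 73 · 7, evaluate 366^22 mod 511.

Mod 73: 366 ≡ 1; 1^22 ≡ 1 (mod 73).
Mod 7: 366 ≡ 2; by Fermat, exponent reduces to 22 mod 6 = 4; 2^4 ≡ 2 (mod 7).
Combine by CRT: x ≡ 1 (mod 73), x ≡ 2 (mod 7) ⇒ x ≡ 366 (mod 511).

366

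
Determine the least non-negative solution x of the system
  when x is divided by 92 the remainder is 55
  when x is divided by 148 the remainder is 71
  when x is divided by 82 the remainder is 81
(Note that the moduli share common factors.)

58383

gcd(92, 148) = 4 and 4 | (71 − 55), so the pair is consistent; merging gives x ≡ 515 (mod 3404), where 3404 = lcm(92, 148).
gcd(3404, 82) = 2 and 2 | (81 − 515), so the pair is consistent; merging gives x ≡ 58383 (mod 139564), where 139564 = lcm(3404, 82).
The solution is unique modulo lcm(92, 148, 82) = 139564.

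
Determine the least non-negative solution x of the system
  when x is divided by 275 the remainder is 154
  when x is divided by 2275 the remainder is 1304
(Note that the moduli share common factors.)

Combine the congruences pairwise.
gcd(275, 2275) = 25 and 25 | (1304 − 154), so the pair is consistent; merging gives x ≡ 8129 (mod 25025), where 25025 = lcm(275, 2275).
The solution is unique modulo lcm(275, 2275) = 25025.

8129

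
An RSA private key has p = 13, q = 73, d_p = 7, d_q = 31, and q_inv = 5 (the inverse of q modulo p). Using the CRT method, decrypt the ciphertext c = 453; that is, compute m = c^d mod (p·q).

m₁ = c^(d_p) mod p: c ≡ 11 (mod 13), and 11^7 mod 13 = 2.
m₂ = c^(d_q) mod q: c ≡ 15 (mod 73), and 15^31 mod 73 = 5.
h = q_inv·(m₁ − m₂) mod p = 5·(2 − 5) mod 13 = 11.
m = m₂ + h·q = 5 + 11·73 = 808.

808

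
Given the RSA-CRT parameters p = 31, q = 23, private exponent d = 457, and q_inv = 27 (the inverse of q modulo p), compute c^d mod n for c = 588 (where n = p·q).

650

d_p = d mod (p−1) = 457 mod 30 = 7; d_q = d mod (q−1) = 17.
m₁ = c^(d_p) mod p: c ≡ 30 (mod 31), and 30^7 mod 31 = 30.
m₂ = c^(d_q) mod q: c ≡ 13 (mod 23), and 13^17 mod 23 = 6.
h = q_inv·(m₁ − m₂) mod p = 27·(30 − 6) mod 31 = 28.
m = m₂ + h·q = 6 + 28·23 = 650.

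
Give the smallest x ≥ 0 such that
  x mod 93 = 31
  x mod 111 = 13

Combine the congruences pairwise.
gcd(93, 111) = 3 and 3 | (13 − 31), so the pair is consistent; merging gives x ≡ 124 (mod 3441), where 3441 = lcm(93, 111).
The solution is unique modulo lcm(93, 111) = 3441.

124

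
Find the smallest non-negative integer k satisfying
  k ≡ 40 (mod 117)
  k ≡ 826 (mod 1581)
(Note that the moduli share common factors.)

Combine the congruences pairwise.
gcd(117, 1581) = 3 and 3 | (826 − 40), so the pair is consistent; merging gives k ≡ 35608 (mod 61659), where 61659 = lcm(117, 1581).
The solution is unique modulo lcm(117, 1581) = 61659.

35608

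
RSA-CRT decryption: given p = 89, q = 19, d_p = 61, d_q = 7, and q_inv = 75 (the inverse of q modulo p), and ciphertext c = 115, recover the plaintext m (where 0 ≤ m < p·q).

m₁ = c^(d_p) mod p: c ≡ 26 (mod 89), and 26^61 mod 89 = 27.
m₂ = c^(d_q) mod q: c ≡ 1 (mod 19), and 1^7 mod 19 = 1.
h = q_inv·(m₁ − m₂) mod p = 75·(27 − 1) mod 89 = 81.
m = m₂ + h·q = 1 + 81·19 = 1540.

1540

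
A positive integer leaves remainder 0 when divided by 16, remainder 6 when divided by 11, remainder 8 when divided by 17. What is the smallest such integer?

688

The moduli are pairwise coprime; N = 16·11·17 = 2992.
N/16 = 187; 187 ≡ 11 (mod 16); 11·3 ≡ 1, so inverse 3.
N/11 = 272; 272 ≡ 8 (mod 11); 8·7 ≡ 1, so inverse 7.
N/17 = 176; 176 ≡ 6 (mod 17); 6·3 ≡ 1, so inverse 3.
a ≡ 0·187·3 + 6·272·7 + 8·176·3 = 15648.
15648 mod 2992 = 688.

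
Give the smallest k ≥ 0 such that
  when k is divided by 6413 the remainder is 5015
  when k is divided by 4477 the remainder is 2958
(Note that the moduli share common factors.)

gcd(6413, 4477) = 121 and 121 | (2958 − 5015), so the pair is consistent; merging gives k ≡ 190992 (mod 237281), where 237281 = lcm(6413, 4477).
The solution is unique modulo lcm(6413, 4477) = 237281.

190992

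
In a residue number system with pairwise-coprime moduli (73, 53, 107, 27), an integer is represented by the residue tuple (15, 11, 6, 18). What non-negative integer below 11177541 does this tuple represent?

Combine the congruences pairwise.
From x ≡ 15 (mod 73) write x = 15 + 73t. Substituting into x ≡ 11 (mod 53) gives 73t ≡ 49 (mod 53), and since 20⁻¹ ≡ 8 (mod 53), t ≡ 21. Hence x ≡ 15 + 73·21 = 1548 (mod 3869).
From x ≡ 1548 (mod 3869) write x = 1548 + 3869t. Substituting into x ≡ 6 (mod 107) gives 3869t ≡ 63 (mod 107), and since 17⁻¹ ≡ 63 (mod 107), t ≡ 10. Hence x ≡ 1548 + 3869·10 = 40238 (mod 413983).
From x ≡ 40238 (mod 413983) write x = 40238 + 413983t. Substituting into x ≡ 18 (mod 27) gives 413983t ≡ 10 (mod 27), and since 19⁻¹ ≡ 10 (mod 27), t ≡ 19. Hence x ≡ 40238 + 413983·19 = 7905915 (mod 11177541).

7905915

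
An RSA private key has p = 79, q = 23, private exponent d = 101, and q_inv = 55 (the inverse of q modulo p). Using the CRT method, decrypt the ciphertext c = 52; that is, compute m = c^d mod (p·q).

d_p = d mod (p−1) = 101 mod 78 = 23; d_q = d mod (q−1) = 13.
m₁ = c^(d_p) mod p: c ≡ 52 (mod 79), and 52^23 mod 79 = 46.
m₂ = c^(d_q) mod q: c ≡ 6 (mod 23), and 6^13 mod 23 = 13.
h = q_inv·(m₁ − m₂) mod p = 55·(46 − 13) mod 79 = 77.
m = m₂ + h·q = 13 + 77·23 = 1784.

1784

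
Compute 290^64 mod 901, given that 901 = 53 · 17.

460

Mod 53: 290 ≡ 25; by Fermat, exponent reduces to 64 mod 52 = 12; 25^12 ≡ 36 (mod 53).
Mod 17: 290 ≡ 1; since 16 | 64, by Fermat 1^64 ≡ 1 (mod 17).
Combine by CRT: x ≡ 36 (mod 53), x ≡ 1 (mod 17) ⇒ x ≡ 460 (mod 901).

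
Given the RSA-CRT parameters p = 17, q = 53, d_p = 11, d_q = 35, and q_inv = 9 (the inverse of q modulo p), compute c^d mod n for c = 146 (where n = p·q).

m₁ = c^(d_p) mod p: c ≡ 10 (mod 17), and 10^11 mod 17 = 3.
m₂ = c^(d_q) mod q: c ≡ 40 (mod 53), and 40^35 mod 53 = 9.
h = q_inv·(m₁ − m₂) mod p = 9·(3 − 9) mod 17 = 14.
m = m₂ + h·q = 9 + 14·53 = 751.

751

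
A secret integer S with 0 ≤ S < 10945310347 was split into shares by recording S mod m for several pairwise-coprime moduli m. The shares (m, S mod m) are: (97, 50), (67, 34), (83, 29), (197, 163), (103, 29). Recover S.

2011972983

The moduli are pairwise coprime; N = 97·67·83·197·103 = 10945310347.
N/97 = 112838251; 112838251 ≡ 91 (mod 97); 91·16 ≡ 1, so inverse 16.
N/67 = 163362841; 163362841 ≡ 24 (mod 67); 24·14 ≡ 1, so inverse 14.
N/83 = 131871209; 131871209 ≡ 62 (mod 83); 62·79 ≡ 1, so inverse 79.
N/197 = 55559951; 55559951 ≡ 41 (mod 197); 41·173 ≡ 1, so inverse 173.
N/103 = 106265149; 106265149 ≡ 49 (mod 103); 49·82 ≡ 1, so inverse 82.
S ≡ 50·112838251·16 + 34·163362841·14 + 29·131871209·79 + 163·55559951·173 + 29·106265149·82 = 2289581835506.
2289581835506 mod 10945310347 = 2011972983.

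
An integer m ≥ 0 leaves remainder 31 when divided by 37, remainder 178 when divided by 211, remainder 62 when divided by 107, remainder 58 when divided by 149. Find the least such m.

23977585

The moduli are pairwise coprime; N = 37·211·107·149 = 124467001.
N/37 = 3363973; 3363973 ≡ 7 (mod 37); 7·16 ≡ 1, so inverse 16.
N/211 = 589891; 589891 ≡ 146 (mod 211); 146·198 ≡ 1, so inverse 198.
N/107 = 1163243; 1163243 ≡ 46 (mod 107); 46·7 ≡ 1, so inverse 7.
N/149 = 835349; 835349 ≡ 55 (mod 149); 55·84 ≡ 1, so inverse 84.
m ≡ 31·3363973·16 + 178·589891·198 + 62·1163243·7 + 58·835349·84 = 27033316802.
27033316802 mod 124467001 = 23977585.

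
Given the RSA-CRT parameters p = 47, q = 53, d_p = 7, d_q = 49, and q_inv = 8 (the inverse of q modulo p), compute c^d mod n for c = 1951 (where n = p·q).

1522

m₁ = c^(d_p) mod p: c ≡ 24 (mod 47), and 24^7 mod 47 = 18.
m₂ = c^(d_q) mod q: c ≡ 43 (mod 53), and 43^49 mod 53 = 38.
h = q_inv·(m₁ − m₂) mod p = 8·(18 − 38) mod 47 = 28.
m = m₂ + h·q = 38 + 28·53 = 1522.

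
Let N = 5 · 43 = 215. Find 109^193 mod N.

Mod 5: 109 ≡ 4; by Fermat, exponent reduces to 193 mod 4 = 1; 4^1 ≡ 4 (mod 5).
Mod 43: 109 ≡ 23; by Fermat, exponent reduces to 193 mod 42 = 25; 23^25 ≡ 40 (mod 43).
Combine by CRT: x ≡ 4 (mod 5), x ≡ 40 (mod 43) ⇒ x ≡ 169 (mod 215).

169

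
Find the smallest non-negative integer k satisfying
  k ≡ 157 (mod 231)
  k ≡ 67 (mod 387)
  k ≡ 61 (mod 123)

gcd(231, 387) = 3 and 3 | (67 − 157), so the pair is consistent; merging gives k ≡ 17482 (mod 29799), where 29799 = lcm(231, 387).
gcd(29799, 123) = 3 and 3 | (61 − 17482), so the pair is consistent; merging gives k ≡ 613462 (mod 1221759), where 1221759 = lcm(29799, 123).
The solution is unique modulo lcm(231, 387, 123) = 1221759.

613462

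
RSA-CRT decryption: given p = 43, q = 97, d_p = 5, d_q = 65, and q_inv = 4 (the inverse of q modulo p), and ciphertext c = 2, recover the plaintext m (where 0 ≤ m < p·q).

m₁ = c^(d_p) mod p: c ≡ 2 (mod 43), and 2^5 mod 43 = 32.
m₂ = c^(d_q) mod q: c ≡ 2 (mod 97), and 2^65 mod 97 = 25.
h = q_inv·(m₁ − m₂) mod p = 4·(32 − 25) mod 43 = 28.
m = m₂ + h·q = 25 + 28·97 = 2741.

2741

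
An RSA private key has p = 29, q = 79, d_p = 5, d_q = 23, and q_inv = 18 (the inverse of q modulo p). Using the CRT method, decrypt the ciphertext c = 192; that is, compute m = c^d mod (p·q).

m₁ = c^(d_p) mod p: c ≡ 18 (mod 29), and 18^5 mod 29 = 15.
m₂ = c^(d_q) mod q: c ≡ 34 (mod 79), and 34^23 mod 79 = 68.
h = q_inv·(m₁ − m₂) mod p = 18·(15 − 68) mod 29 = 3.
m = m₂ + h·q = 68 + 3·79 = 305.

305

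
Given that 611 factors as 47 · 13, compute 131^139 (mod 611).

131

Mod 47: 131 ≡ 37; by Fermat, exponent reduces to 139 mod 46 = 1; 37^1 ≡ 37 (mod 47).
Mod 13: 131 ≡ 1; by Fermat, exponent reduces to 139 mod 12 = 7; 1^7 ≡ 1 (mod 13).
Combine by CRT: x ≡ 37 (mod 47), x ≡ 1 (mod 13) ⇒ x ≡ 131 (mod 611).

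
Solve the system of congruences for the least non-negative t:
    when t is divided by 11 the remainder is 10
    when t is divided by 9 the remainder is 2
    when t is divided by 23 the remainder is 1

The moduli are pairwise coprime; N = 11·9·23 = 2277.
N/11 = 207; 207 ≡ 9 (mod 11); 9·5 ≡ 1, so inverse 5.
N/9 = 253; 253 ≡ 1 (mod 9), inverse 1.
N/23 = 99; 99 ≡ 7 (mod 23); 7·10 ≡ 1, so inverse 10.
t ≡ 10·207·5 + 2·253·1 + 1·99·10 = 11846.
11846 mod 2277 = 461.

461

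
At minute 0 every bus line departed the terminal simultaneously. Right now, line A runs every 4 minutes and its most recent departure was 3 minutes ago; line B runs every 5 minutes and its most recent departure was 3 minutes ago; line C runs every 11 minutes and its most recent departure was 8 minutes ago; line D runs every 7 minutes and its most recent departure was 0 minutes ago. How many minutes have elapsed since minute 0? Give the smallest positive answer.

The moduli are pairwise coprime; N = 4·5·11·7 = 1540.
N/4 = 385; 385 ≡ 1 (mod 4), inverse 1.
N/5 = 308; 308 ≡ 3 (mod 5); 3·2 ≡ 1, so inverse 2.
N/11 = 140; 140 ≡ 8 (mod 11); 8·7 ≡ 1, so inverse 7.
N/7 = 220; 220 ≡ 3 (mod 7); 3·5 ≡ 1, so inverse 5.
t ≡ 3·385·1 + 3·308·2 + 8·140·7 + 0·220·5 = 10843.
10843 mod 1540 = 63.

63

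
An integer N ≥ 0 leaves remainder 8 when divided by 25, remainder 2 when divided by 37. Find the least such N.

483

From N ≡ 8 (mod 25) write N = 8 + 25t. Substituting into N ≡ 2 (mod 37) gives 25t ≡ 31 (mod 37), and since 25⁻¹ ≡ 3 (mod 37), t ≡ 19. Hence N ≡ 8 + 25·19 = 483 (mod 925).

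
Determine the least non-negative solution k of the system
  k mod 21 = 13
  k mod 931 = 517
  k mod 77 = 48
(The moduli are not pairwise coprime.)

Combine the congruences pairwise.
gcd(21, 931) = 7 and 7 | (517 − 13), so the pair is consistent; merging gives k ≡ 517 (mod 2793), where 2793 = lcm(21, 931).
gcd(2793, 77) = 7 and 7 | (48 − 517), so the pair is consistent; merging gives k ≡ 20068 (mod 30723), where 30723 = lcm(2793, 77).
The solution is unique modulo lcm(21, 931, 77) = 30723.

20068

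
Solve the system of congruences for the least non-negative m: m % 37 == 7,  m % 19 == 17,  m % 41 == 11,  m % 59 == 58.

The moduli are pairwise coprime; N = 37·19·41·59 = 1700557.
N/37 = 45961; 45961 ≡ 7 (mod 37); 7·16 ≡ 1, so inverse 16.
N/19 = 89503; 89503 ≡ 13 (mod 19); 13·3 ≡ 1, so inverse 3.
N/41 = 41477; 41477 ≡ 26 (mod 41); 26·30 ≡ 1, so inverse 30.
N/59 = 28823; 28823 ≡ 31 (mod 59); 31·40 ≡ 1, so inverse 40.
m ≡ 7·45961·16 + 17·89503·3 + 11·41477·30 + 58·28823·40 = 90269055.
90269055 mod 1700557 = 139534.

139534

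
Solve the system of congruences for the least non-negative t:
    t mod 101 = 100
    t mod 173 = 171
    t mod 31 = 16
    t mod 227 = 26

From t ≡ 100 (mod 101) write t = 100 + 101s. Substituting into t ≡ 171 (mod 173) gives 101s ≡ 71 (mod 173), and since 101⁻¹ ≡ 12 (mod 173), s ≡ 160. Hence t ≡ 100 + 101·160 = 16260 (mod 17473).
From t ≡ 16260 (mod 17473) write t = 16260 + 17473s. Substituting into t ≡ 16 (mod 31) gives 17473s ≡ 0 (mod 31), and since 20⁻¹ ≡ 14 (mod 31), s ≡ 0. Hence t ≡ 16260 + 17473·0 = 16260 (mod 541663).
From t ≡ 16260 (mod 541663) write t = 16260 + 541663s. Substituting into t ≡ 26 (mod 227) gives 541663s ≡ 110 (mod 227), and since 41⁻¹ ≡ 72 (mod 227), s ≡ 202. Hence t ≡ 16260 + 541663·202 = 109432186 (mod 122957501).

109432186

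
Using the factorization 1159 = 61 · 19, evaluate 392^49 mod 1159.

Mod 61: 392 ≡ 26; 26^49 ≡ 30 (mod 61).
Mod 19: 392 ≡ 12; by Fermat, exponent reduces to 49 mod 18 = 13; 12^13 ≡ 12 (mod 19).
Combine by CRT: x ≡ 30 (mod 61), x ≡ 12 (mod 19) ⇒ x ≡ 335 (mod 1159).

335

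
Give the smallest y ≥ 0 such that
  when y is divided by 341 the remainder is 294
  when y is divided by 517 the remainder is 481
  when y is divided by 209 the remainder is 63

gcd(341, 517) = 11 and 11 | (481 − 294), so the pair is consistent; merging gives y ≡ 14957 (mod 16027), where 16027 = lcm(341, 517).
gcd(16027, 209) = 11 and 11 | (63 − 14957), so the pair is consistent; merging gives y ≡ 79065 (mod 304513), where 304513 = lcm(16027, 209).
The solution is unique modulo lcm(341, 517, 209) = 304513.

79065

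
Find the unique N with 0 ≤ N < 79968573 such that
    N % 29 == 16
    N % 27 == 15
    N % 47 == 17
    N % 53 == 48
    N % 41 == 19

77760906

The moduli are pairwise coprime; M = 29·27·47·53·41 = 79968573.
M/29 = 2757537; 2757537 ≡ 14 (mod 29); 14·27 ≡ 1, so inverse 27.
M/27 = 2961799; 2961799 ≡ 7 (mod 27); 7·4 ≡ 1, so inverse 4.
M/47 = 1701459; 1701459 ≡ 12 (mod 47); 12·4 ≡ 1, so inverse 4.
M/53 = 1508841; 1508841 ≡ 37 (mod 53); 37·43 ≡ 1, so inverse 43.
M/41 = 1950453; 1950453 ≡ 1 (mod 41), inverse 1.
N ≡ 16·2757537·27 + 15·2961799·4 + 17·1701459·4 + 48·1508841·43 + 19·1950453·1 = 4635969567.
4635969567 mod 79968573 = 77760906.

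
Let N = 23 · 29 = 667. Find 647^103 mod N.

Mod 23: 647 ≡ 3; by Fermat, exponent reduces to 103 mod 22 = 15; 3^15 ≡ 12 (mod 23).
Mod 29: 647 ≡ 9; by Fermat, exponent reduces to 103 mod 28 = 19; 9^19 ≡ 5 (mod 29).
Combine by CRT: x ≡ 12 (mod 23), x ≡ 5 (mod 29) ⇒ x ≡ 150 (mod 667).

150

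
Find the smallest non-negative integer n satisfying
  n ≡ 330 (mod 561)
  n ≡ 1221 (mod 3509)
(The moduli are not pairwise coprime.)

117018

gcd(561, 3509) = 11 and 11 | (1221 − 330), so the pair is consistent; merging gives n ≡ 117018 (mod 178959), where 178959 = lcm(561, 3509).
The solution is unique modulo lcm(561, 3509) = 178959.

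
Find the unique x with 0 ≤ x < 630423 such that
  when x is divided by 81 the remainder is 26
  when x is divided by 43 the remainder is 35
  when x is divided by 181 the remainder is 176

The moduli are pairwise coprime; N = 81·43·181 = 630423.
N/81 = 7783; 7783 ≡ 7 (mod 81); 7·58 ≡ 1, so inverse 58.
N/43 = 14661; 14661 ≡ 41 (mod 43); 41·21 ≡ 1, so inverse 21.
N/181 = 3483; 3483 ≡ 44 (mod 181); 44·144 ≡ 1, so inverse 144.
x ≡ 26·7783·58 + 35·14661·21 + 176·3483·144 = 110785751.
110785751 mod 630423 = 461726.

461726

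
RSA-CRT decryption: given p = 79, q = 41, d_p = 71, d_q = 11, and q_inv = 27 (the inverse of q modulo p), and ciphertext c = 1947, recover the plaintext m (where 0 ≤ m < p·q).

2932

m₁ = c^(d_p) mod p: c ≡ 51 (mod 79), and 51^71 mod 79 = 9.
m₂ = c^(d_q) mod q: c ≡ 20 (mod 41), and 20^11 mod 41 = 21.
h = q_inv·(m₁ − m₂) mod p = 27·(9 − 21) mod 79 = 71.
m = m₂ + h·q = 21 + 71·41 = 2932.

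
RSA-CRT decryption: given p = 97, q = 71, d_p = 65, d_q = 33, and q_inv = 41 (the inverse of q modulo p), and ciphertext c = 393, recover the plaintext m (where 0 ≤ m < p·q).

m₁ = c^(d_p) mod p: c ≡ 5 (mod 97), and 5^65 mod 97 = 14.
m₂ = c^(d_q) mod q: c ≡ 38 (mod 71), and 38^33 mod 71 = 3.
h = q_inv·(m₁ − m₂) mod p = 41·(14 − 3) mod 97 = 63.
m = m₂ + h·q = 3 + 63·71 = 4476.

4476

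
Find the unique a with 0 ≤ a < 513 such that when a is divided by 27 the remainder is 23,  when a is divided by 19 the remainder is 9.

Combine the congruences pairwise.
From a ≡ 23 (mod 27) write a = 23 + 27t. Substituting into a ≡ 9 (mod 19) gives 27t ≡ 5 (mod 19), and since 8⁻¹ ≡ 12 (mod 19), t ≡ 3. Hence a ≡ 23 + 27·3 = 104 (mod 513).

104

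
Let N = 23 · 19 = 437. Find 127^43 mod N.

Mod 23: 127 ≡ 12; by Fermat, exponent reduces to 43 mod 22 = 21; 12^21 ≡ 2 (mod 23).
Mod 19: 127 ≡ 13; by Fermat, exponent reduces to 43 mod 18 = 7; 13^7 ≡ 10 (mod 19).
Combine by CRT: x ≡ 2 (mod 23), x ≡ 10 (mod 19) ⇒ x ≡ 48 (mod 437).

48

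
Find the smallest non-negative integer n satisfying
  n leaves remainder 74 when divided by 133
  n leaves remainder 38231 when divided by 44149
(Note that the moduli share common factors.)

gcd(133, 44149) = 7 and 7 | (38231 − 74), so the pair is consistent; merging gives n ≡ 788764 (mod 838831), where 838831 = lcm(133, 44149).
The solution is unique modulo lcm(133, 44149) = 838831.

788764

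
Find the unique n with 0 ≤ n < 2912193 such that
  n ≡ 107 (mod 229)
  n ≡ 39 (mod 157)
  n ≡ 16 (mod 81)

The moduli are pairwise coprime; M = 229·157·81 = 2912193.
M/229 = 12717; 12717 ≡ 122 (mod 229); 122·107 ≡ 1, so inverse 107.
M/157 = 18549; 18549 ≡ 23 (mod 157); 23·41 ≡ 1, so inverse 41.
M/81 = 35953; 35953 ≡ 70 (mod 81); 70·22 ≡ 1, so inverse 22.
n ≡ 107·12717·107 + 39·18549·41 + 16·35953·22 = 187912240.
187912240 mod 2912193 = 1531888.

1531888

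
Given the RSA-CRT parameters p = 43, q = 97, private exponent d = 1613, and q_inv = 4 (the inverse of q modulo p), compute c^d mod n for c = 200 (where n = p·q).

3314

d_p = d mod (p−1) = 1613 mod 42 = 17; d_q = d mod (q−1) = 77.
m₁ = c^(d_p) mod p: c ≡ 28 (mod 43), and 28^17 mod 43 = 3.
m₂ = c^(d_q) mod q: c ≡ 6 (mod 97), and 6^77 mod 97 = 16.
h = q_inv·(m₁ − m₂) mod p = 4·(3 − 16) mod 43 = 34.
m = m₂ + h·q = 16 + 34·97 = 3314.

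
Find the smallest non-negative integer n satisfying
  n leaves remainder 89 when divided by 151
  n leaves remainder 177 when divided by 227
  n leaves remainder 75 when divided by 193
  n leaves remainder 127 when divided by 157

908814880

The moduli are pairwise coprime; M = 151·227·193·157 = 1038627377.
M/151 = 6878327; 6878327 ≡ 126 (mod 151); 126·6 ≡ 1, so inverse 6.
M/227 = 4575451; 4575451 ≡ 39 (mod 227); 39·163 ≡ 1, so inverse 163.
M/193 = 5381489; 5381489 ≡ 70 (mod 193); 70·91 ≡ 1, so inverse 91.
M/157 = 6615461; 6615461 ≡ 109 (mod 157); 109·121 ≡ 1, so inverse 121.
n ≡ 89·6878327·6 + 177·4575451·163 + 75·5381489·91 + 127·6615461·121 = 274067815031.
274067815031 mod 1038627377 = 908814880.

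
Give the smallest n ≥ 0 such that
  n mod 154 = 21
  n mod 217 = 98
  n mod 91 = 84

gcd(154, 217) = 7 and 7 | (98 − 21), so the pair is consistent; merging gives n ≡ 2485 (mod 4774), where 4774 = lcm(154, 217).
gcd(4774, 91) = 7 and 7 | (84 − 2485), so the pair is consistent; merging gives n ≡ 50225 (mod 62062), where 62062 = lcm(4774, 91).
The solution is unique modulo lcm(154, 217, 91) = 62062.

50225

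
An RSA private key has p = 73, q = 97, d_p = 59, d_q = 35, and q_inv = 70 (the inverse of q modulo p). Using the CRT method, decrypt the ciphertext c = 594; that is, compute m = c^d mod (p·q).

1146

m₁ = c^(d_p) mod p: c ≡ 10 (mod 73), and 10^59 mod 73 = 51.
m₂ = c^(d_q) mod q: c ≡ 12 (mod 97), and 12^35 mod 97 = 79.
h = q_inv·(m₁ − m₂) mod p = 70·(51 − 79) mod 73 = 11.
m = m₂ + h·q = 79 + 11·97 = 1146.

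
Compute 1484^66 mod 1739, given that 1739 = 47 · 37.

343

Mod 47: 1484 ≡ 27; by Fermat, exponent reduces to 66 mod 46 = 20; 27^20 ≡ 14 (mod 47).
Mod 37: 1484 ≡ 4; by Fermat, exponent reduces to 66 mod 36 = 30; 4^30 ≡ 10 (mod 37).
Combine by CRT: x ≡ 14 (mod 47), x ≡ 10 (mod 37) ⇒ x ≡ 343 (mod 1739).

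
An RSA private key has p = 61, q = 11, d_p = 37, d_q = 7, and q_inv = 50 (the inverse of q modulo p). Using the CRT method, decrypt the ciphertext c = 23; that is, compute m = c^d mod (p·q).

m₁ = c^(d_p) mod p: c ≡ 23 (mod 61), and 23^37 mod 61 = 24.
m₂ = c^(d_q) mod q: c ≡ 1 (mod 11), and 1^7 mod 11 = 1.
h = q_inv·(m₁ − m₂) mod p = 50·(24 − 1) mod 61 = 52.
m = m₂ + h·q = 1 + 52·11 = 573.

573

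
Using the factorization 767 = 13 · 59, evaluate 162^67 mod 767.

Mod 13: 162 ≡ 6; by Fermat, exponent reduces to 67 mod 12 = 7; 6^7 ≡ 7 (mod 13).
Mod 59: 162 ≡ 44; by Fermat, exponent reduces to 67 mod 58 = 9; 44^9 ≡ 42 (mod 59).
Combine by CRT: x ≡ 7 (mod 13), x ≡ 42 (mod 59) ⇒ x ≡ 514 (mod 767).

514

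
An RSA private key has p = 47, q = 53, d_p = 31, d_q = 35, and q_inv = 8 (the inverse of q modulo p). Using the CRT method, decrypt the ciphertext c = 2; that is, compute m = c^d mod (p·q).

m₁ = c^(d_p) mod p: c ≡ 2 (mod 47), and 2^31 mod 47 = 21.
m₂ = c^(d_q) mod q: c ≡ 2 (mod 53), and 2^35 mod 53 = 18.
h = q_inv·(m₁ − m₂) mod p = 8·(21 − 18) mod 47 = 24.
m = m₂ + h·q = 18 + 24·53 = 1290.

1290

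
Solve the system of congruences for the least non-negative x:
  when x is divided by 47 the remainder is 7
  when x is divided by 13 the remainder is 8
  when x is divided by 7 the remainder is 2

3908

The moduli are pairwise coprime; N = 47·13·7 = 4277.
N/47 = 91; 91 ≡ 44 (mod 47); 44·31 ≡ 1, so inverse 31.
N/13 = 329; 329 ≡ 4 (mod 13); 4·10 ≡ 1, so inverse 10.
N/7 = 611; 611 ≡ 2 (mod 7); 2·4 ≡ 1, so inverse 4.
x ≡ 7·91·31 + 8·329·10 + 2·611·4 = 50955.
50955 mod 4277 = 3908.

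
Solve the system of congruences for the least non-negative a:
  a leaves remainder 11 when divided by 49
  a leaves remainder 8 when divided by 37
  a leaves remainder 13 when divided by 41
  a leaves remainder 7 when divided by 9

324979

From a ≡ 11 (mod 49) write a = 11 + 49t. Substituting into a ≡ 8 (mod 37) gives 49t ≡ 34 (mod 37), and since 12⁻¹ ≡ 34 (mod 37), t ≡ 9. Hence a ≡ 11 + 49·9 = 452 (mod 1813).
From a ≡ 452 (mod 1813) write a = 452 + 1813t. Substituting into a ≡ 13 (mod 41) gives 1813t ≡ 12 (mod 41), and since 9⁻¹ ≡ 32 (mod 41), t ≡ 15. Hence a ≡ 452 + 1813·15 = 27647 (mod 74333).
From a ≡ 27647 (mod 74333) write a = 27647 + 74333t. Substituting into a ≡ 7 (mod 9) gives 74333t ≡ 8 (mod 9), and since 2⁻¹ ≡ 5 (mod 9), t ≡ 4. Hence a ≡ 27647 + 74333·4 = 324979 (mod 668997).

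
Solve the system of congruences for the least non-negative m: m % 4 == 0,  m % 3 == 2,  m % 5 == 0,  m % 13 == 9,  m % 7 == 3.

2180

From m ≡ 0 (mod 4) write m = 0 + 4t. Substituting into m ≡ 2 (mod 3) gives 4t ≡ 2 (mod 3), and since 1⁻¹ ≡ 1 (mod 3), t ≡ 2. Hence m ≡ 0 + 4·2 = 8 (mod 12).
From m ≡ 8 (mod 12) write m = 8 + 12t. Substituting into m ≡ 0 (mod 5) gives 12t ≡ 2 (mod 5), and since 2⁻¹ ≡ 3 (mod 5), t ≡ 1. Hence m ≡ 8 + 12·1 = 20 (mod 60).
From m ≡ 20 (mod 60) write m = 20 + 60t. Substituting into m ≡ 9 (mod 13) gives 60t ≡ 2 (mod 13), and since 8⁻¹ ≡ 5 (mod 13), t ≡ 10. Hence m ≡ 20 + 60·10 = 620 (mod 780).
From m ≡ 620 (mod 780) write m = 620 + 780t. Substituting into m ≡ 3 (mod 7) gives 780t ≡ 6 (mod 7), and since 3⁻¹ ≡ 5 (mod 7), t ≡ 2. Hence m ≡ 620 + 780·2 = 2180 (mod 5460).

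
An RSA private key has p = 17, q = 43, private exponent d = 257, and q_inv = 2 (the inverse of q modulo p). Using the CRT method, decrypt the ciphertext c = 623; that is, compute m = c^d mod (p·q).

606

d_p = d mod (p−1) = 257 mod 16 = 1; d_q = d mod (q−1) = 5.
m₁ = c^(d_p) mod p: c ≡ 11 (mod 17), and 11^1 mod 17 = 11.
m₂ = c^(d_q) mod q: c ≡ 21 (mod 43), and 21^5 mod 43 = 4.
h = q_inv·(m₁ − m₂) mod p = 2·(11 − 4) mod 17 = 14.
m = m₂ + h·q = 4 + 14·43 = 606.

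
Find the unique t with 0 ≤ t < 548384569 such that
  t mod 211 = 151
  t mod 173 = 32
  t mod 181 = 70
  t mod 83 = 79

The moduli are pairwise coprime; N = 211·173·181·83 = 548384569.
N/211 = 2598979; 2598979 ≡ 92 (mod 211); 92·39 ≡ 1, so inverse 39.
N/173 = 3169853; 3169853 ≡ 147 (mod 173); 147·153 ≡ 1, so inverse 153.
N/181 = 3029749; 3029749 ≡ 171 (mod 181); 171·18 ≡ 1, so inverse 18.
N/83 = 6607043; 6607043 ≡ 77 (mod 83); 77·69 ≡ 1, so inverse 69.
t ≡ 151·2598979·39 + 32·3169853·153 + 70·3029749·18 + 79·6607043·69 = 70657462752.
70657462752 mod 548384569 = 464237920.

464237920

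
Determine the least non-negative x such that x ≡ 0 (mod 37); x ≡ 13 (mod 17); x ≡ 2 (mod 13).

4773

The moduli are pairwise coprime; N = 37·17·13 = 8177.
N/37 = 221; 221 ≡ 36 (mod 37); 36·36 ≡ 1, so inverse 36.
N/17 = 481; 481 ≡ 5 (mod 17); 5·7 ≡ 1, so inverse 7.
N/13 = 629; 629 ≡ 5 (mod 13); 5·8 ≡ 1, so inverse 8.
x ≡ 0·221·36 + 13·481·7 + 2·629·8 = 53835.
53835 mod 8177 = 4773.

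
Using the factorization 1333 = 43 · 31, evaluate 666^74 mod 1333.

250

Mod 43: 666 ≡ 21; by Fermat, exponent reduces to 74 mod 42 = 32; 21^32 ≡ 35 (mod 43).
Mod 31: 666 ≡ 15; by Fermat, exponent reduces to 74 mod 30 = 14; 15^14 ≡ 2 (mod 31).
Combine by CRT: x ≡ 35 (mod 43), x ≡ 2 (mod 31) ⇒ x ≡ 250 (mod 1333).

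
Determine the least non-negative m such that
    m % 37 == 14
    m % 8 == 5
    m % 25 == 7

The moduli are pairwise coprime; N = 37·8·25 = 7400.
N/37 = 200; 200 ≡ 15 (mod 37); 15·5 ≡ 1, so inverse 5.
N/8 = 925; 925 ≡ 5 (mod 8); 5·5 ≡ 1, so inverse 5.
N/25 = 296; 296 ≡ 21 (mod 25); 21·6 ≡ 1, so inverse 6.
m ≡ 14·200·5 + 5·925·5 + 7·296·6 = 49557.
49557 mod 7400 = 5157.

5157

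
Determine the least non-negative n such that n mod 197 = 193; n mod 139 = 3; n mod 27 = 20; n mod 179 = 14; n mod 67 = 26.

1046923400

The moduli are pairwise coprime; M = 197·139·27·179·67 = 8866916613.
M/197 = 45009729; 45009729 ≡ 154 (mod 197); 154·142 ≡ 1, so inverse 142.
M/139 = 63790767; 63790767 ≡ 53 (mod 139); 53·21 ≡ 1, so inverse 21.
M/27 = 328404319; 328404319 ≡ 25 (mod 27); 25·13 ≡ 1, so inverse 13.
M/179 = 49535847; 49535847 ≡ 103 (mod 179); 103·73 ≡ 1, so inverse 73.
M/67 = 132342039; 132342039 ≡ 21 (mod 67); 21·16 ≡ 1, so inverse 16.
n ≡ 193·45009729·142 + 3·63790767·21 + 20·328404319·13 + 14·49535847·73 + 26·132342039·16 = 1428620498093.
1428620498093 mod 8866916613 = 1046923400.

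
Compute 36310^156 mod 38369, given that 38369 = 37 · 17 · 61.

Mod 37: 36310 ≡ 13; by Fermat, exponent reduces to 156 mod 36 = 12; 13^12 ≡ 10 (mod 37).
Mod 17: 36310 ≡ 15; by Fermat, exponent reduces to 156 mod 16 = 12; 15^12 ≡ 16 (mod 17).
Mod 61: 36310 ≡ 15; by Fermat, exponent reduces to 156 mod 60 = 36; 15^36 ≡ 34 (mod 61).
Combine by CRT: x ≡ 10 (mod 37), x ≡ 16 (mod 17), x ≡ 34 (mod 61) ⇒ x ≡ 4487 (mod 38369).

4487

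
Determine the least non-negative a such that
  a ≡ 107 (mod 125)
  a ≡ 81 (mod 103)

From a ≡ 107 (mod 125) write a = 107 + 125t. Substituting into a ≡ 81 (mod 103) gives 125t ≡ 77 (mod 103), and since 22⁻¹ ≡ 89 (mod 103), t ≡ 55. Hence a ≡ 107 + 125·55 = 6982 (mod 12875).

6982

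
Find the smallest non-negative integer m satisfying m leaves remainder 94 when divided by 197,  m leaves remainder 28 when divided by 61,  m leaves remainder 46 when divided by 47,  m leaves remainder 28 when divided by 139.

From m ≡ 94 (mod 197) write m = 94 + 197t. Substituting into m ≡ 28 (mod 61) gives 197t ≡ 56 (mod 61), and since 14⁻¹ ≡ 48 (mod 61), t ≡ 4. Hence m ≡ 94 + 197·4 = 882 (mod 12017).
From m ≡ 882 (mod 12017) write m = 882 + 12017t. Substituting into m ≡ 46 (mod 47) gives 12017t ≡ 10 (mod 47), and since 32⁻¹ ≡ 25 (mod 47), t ≡ 15. Hence m ≡ 882 + 12017·15 = 181137 (mod 564799).
From m ≡ 181137 (mod 564799) write m = 181137 + 564799t. Substituting into m ≡ 28 (mod 139) gives 564799t ≡ 8 (mod 139), and since 42⁻¹ ≡ 96 (mod 139), t ≡ 73. Hence m ≡ 181137 + 564799·73 = 41411464 (mod 78507061).

41411464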